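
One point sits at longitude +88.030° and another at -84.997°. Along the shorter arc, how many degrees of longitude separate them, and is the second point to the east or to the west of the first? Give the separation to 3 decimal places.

Raw difference: -84.997 − 88.030 = -173.027°.
Normalise into (−180°, 180°]: -173.027° stays -173.027°.
Negative ⇒ the second point lies to the west; separation 173.027°.

173.027° west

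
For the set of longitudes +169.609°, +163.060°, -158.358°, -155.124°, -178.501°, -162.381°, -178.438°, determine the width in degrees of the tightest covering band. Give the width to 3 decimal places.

41.816°

Sort the longitudes: -178.501°, -178.438°, -162.381°, -158.358°, -155.124°, +163.060°, +169.609°.
Eastward gaps between consecutive values (wrapping around): 0.063°, 16.057°, 4.023°, 3.234°, 318.184°, 6.549°, 11.890°.
Largest gap = 318.184° ⇒ minimal covering band is its complement: 360° − 318.184° = 41.816°.
Band runs from +163.060° eastward to -155.124°, crossing the antimeridian.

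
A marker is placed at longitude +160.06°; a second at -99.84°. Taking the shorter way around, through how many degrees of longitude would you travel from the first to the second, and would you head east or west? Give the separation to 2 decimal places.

100.10° east

Raw difference: -99.84 − 160.06 = -259.9°.
Normalise into (−180°, 180°]: -259.9° + 360° = 100.1°.
Positive ⇒ the second point lies to the east; separation 100.10°.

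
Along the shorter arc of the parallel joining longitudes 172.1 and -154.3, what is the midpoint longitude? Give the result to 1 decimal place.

Signed shortest Δλ from +172.1° to -154.3° is +33.6°.
Midpoint longitude = +172.1° + (+33.6°)/2 = +172.1° + 16.8° = +188.9°.
Normalise into (−180°, 180°]: -171.1°.
(The naïve average (+172.1 + -154.3)/2 = 8.9° is on the wrong side of the globe.)

-171.1°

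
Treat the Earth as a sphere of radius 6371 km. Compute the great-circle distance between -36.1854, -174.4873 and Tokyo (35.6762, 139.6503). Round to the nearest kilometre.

9291 km

Δλ = 139.6503 − -174.4873 = 314.1376°; wrapped into (−180°, 180°]: -45.8624°.
Δφ = 35.6762 − -36.1854 = 71.8616°.
a = sin²(Δφ/2) + cos φ₁ · cos φ₂ · sin²(Δλ/2) = 0.443874.
c = 2·atan2(√a, √(1−a)) = 1.45831 rad → d = 6371·c ≈ 9290.88 km.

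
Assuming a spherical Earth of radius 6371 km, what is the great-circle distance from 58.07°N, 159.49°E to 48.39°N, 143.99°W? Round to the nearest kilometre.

3789 km

Δλ = -143.99 − 159.49 = -303.48°; wrapped into (−180°, 180°]: 56.52°.
Δφ = 48.39 − 58.07 = -9.68°.
a = sin²(Δφ/2) + cos φ₁ · cos φ₂ · sin²(Δλ/2) = 0.085852.
c = 2·atan2(√a, √(1−a)) = 0.59474 rad → d = 6371·c ≈ 3789.06 km.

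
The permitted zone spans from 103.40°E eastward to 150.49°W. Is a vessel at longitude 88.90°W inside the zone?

Band width going east from +103.40° to -150.49°: ((-150.49 − 103.40) mod 360) = 106.11°.
Offset of -88.90° east of the west edge: ((-88.90 − 103.40) mod 360) = 167.70°.
167.70° > 106.11° ⇒ outside.

No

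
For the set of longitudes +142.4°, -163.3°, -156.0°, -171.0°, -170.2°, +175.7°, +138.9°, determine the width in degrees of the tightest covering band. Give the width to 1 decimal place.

65.1°

Sort the longitudes: -171.0°, -170.2°, -163.3°, -156.0°, +138.9°, +142.4°, +175.7°.
Eastward gaps between consecutive values (wrapping around): 0.8°, 6.9°, 7.3°, 294.9°, 3.5°, 33.3°, 13.3°.
Largest gap = 294.9° ⇒ minimal covering band is its complement: 360° − 294.9° = 65.1°.
Band runs from +138.9° eastward to -156.0°, crossing the antimeridian.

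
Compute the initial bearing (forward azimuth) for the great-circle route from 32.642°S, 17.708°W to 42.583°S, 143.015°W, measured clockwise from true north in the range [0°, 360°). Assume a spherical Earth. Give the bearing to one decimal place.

216.9°

Δλ = -143.015 − -17.708 = -125.307°.
θ = atan2( sin Δλ · cos φ₂ , cos φ₁ · sin φ₂ − sin φ₁ · cos φ₂ · cos Δλ )
  = atan2(-0.60087, -0.79932) = -143.067° → normalised to [0°, 360°): 216.933°.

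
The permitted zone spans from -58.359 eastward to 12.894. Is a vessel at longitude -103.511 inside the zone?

No

Band width going east from -58.359° to +12.894°: ((12.894 − -58.359) mod 360) = 71.253°.
Offset of -103.511° east of the west edge: ((-103.511 − -58.359) mod 360) = 314.848°.
314.848° > 71.253° ⇒ outside.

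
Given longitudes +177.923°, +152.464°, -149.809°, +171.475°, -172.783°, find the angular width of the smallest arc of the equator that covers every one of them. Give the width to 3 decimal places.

Sort the longitudes: -172.783°, -149.809°, +152.464°, +171.475°, +177.923°.
Eastward gaps between consecutive values (wrapping around): 22.974°, 302.273°, 19.011°, 6.448°, 9.294°.
Largest gap = 302.273° ⇒ minimal covering band is its complement: 360° − 302.273° = 57.727°.
Band runs from +152.464° eastward to -149.809°, crossing the antimeridian.

57.727°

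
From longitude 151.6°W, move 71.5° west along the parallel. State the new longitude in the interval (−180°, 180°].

Start at -151.6°; shift −71.5° → -223.1°.
-223.1° lies outside (−180°, 180°]; add 360° → +136.9°.

136.9°E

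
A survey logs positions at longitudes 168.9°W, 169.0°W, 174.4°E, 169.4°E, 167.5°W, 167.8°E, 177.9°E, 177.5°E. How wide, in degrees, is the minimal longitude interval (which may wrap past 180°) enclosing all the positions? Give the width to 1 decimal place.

Sort the longitudes: -169.0°, -168.9°, -167.5°, +167.8°, +169.4°, +174.4°, +177.5°, +177.9°.
Eastward gaps between consecutive values (wrapping around): 0.1°, 1.4°, 335.3°, 1.6°, 5.0°, 3.1°, 0.4°, 13.1°.
Largest gap = 335.3° ⇒ minimal covering band is its complement: 360° − 335.3° = 24.7°.
Band runs from +167.8° eastward to -167.5°, crossing the antimeridian.

24.7°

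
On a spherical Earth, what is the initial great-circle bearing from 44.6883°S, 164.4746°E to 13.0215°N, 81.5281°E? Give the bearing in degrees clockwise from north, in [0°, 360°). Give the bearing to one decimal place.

Δλ = 81.5281 − 164.4746 = -82.9465°.
θ = atan2( sin Δλ · cos φ₂ , cos φ₁ · sin φ₂ − sin φ₁ · cos φ₂ · cos Δλ )
  = atan2(-0.96691, 0.24432) = -75.819° → normalised to [0°, 360°): 284.181°.

284.2°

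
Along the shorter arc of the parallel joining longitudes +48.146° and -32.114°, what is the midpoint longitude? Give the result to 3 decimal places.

Signed shortest Δλ from +48.146° to -32.114° is -80.260°.
Midpoint longitude = +48.146° + (-80.260°)/2 = +48.146° − 40.130° = +8.016°.

+8.016°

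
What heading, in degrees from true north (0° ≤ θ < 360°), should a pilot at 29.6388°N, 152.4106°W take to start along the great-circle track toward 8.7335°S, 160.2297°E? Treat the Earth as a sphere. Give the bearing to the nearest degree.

Δλ = 160.2297 − -152.4106 = 312.6403°; wrapped into (−180°, 180°]: -47.3597°.
θ = atan2( sin Δλ · cos φ₂ , cos φ₁ · sin φ₂ − sin φ₁ · cos φ₂ · cos Δλ )
  = atan2(-0.72709, -0.46308) = -122.493° → normalised to [0°, 360°): 237.507°.

238°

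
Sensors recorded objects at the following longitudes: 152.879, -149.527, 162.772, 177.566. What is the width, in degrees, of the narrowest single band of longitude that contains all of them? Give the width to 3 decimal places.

57.594°

Sort the longitudes: -149.527°, +152.879°, +162.772°, +177.566°.
Eastward gaps between consecutive values (wrapping around): 302.406°, 9.893°, 14.794°, 32.907°.
Largest gap = 302.406° ⇒ minimal covering band is its complement: 360° − 302.406° = 57.594°.
Band runs from +152.879° eastward to -149.527°, crossing the antimeridian.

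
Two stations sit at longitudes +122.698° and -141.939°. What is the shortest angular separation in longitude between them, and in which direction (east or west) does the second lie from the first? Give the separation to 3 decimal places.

Raw difference: -141.939 − 122.698 = -264.637°.
Normalise into (−180°, 180°]: -264.637° + 360° = 95.363°.
Positive ⇒ the second point lies to the east; separation 95.363°.

95.363° east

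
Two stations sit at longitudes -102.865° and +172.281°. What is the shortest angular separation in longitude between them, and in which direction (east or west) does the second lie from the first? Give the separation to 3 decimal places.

Raw difference: 172.281 − -102.865 = 275.146°.
Normalise into (−180°, 180°]: 275.146° − 360° = -84.854°.
Negative ⇒ the second point lies to the west; separation 84.854°.

84.854° west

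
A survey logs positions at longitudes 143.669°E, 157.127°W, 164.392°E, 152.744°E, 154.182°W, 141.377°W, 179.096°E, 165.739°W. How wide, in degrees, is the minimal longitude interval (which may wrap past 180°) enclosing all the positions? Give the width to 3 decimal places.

74.954°

Sort the longitudes: -165.739°, -157.127°, -154.182°, -141.377°, +143.669°, +152.744°, +164.392°, +179.096°.
Eastward gaps between consecutive values (wrapping around): 8.612°, 2.945°, 12.805°, 285.046°, 9.075°, 11.648°, 14.704°, 15.165°.
Largest gap = 285.046° ⇒ minimal covering band is its complement: 360° − 285.046° = 74.954°.
Band runs from +143.669° eastward to -141.377°, crossing the antimeridian.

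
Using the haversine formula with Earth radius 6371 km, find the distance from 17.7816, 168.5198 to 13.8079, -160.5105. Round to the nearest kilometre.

Δλ = -160.5105 − 168.5198 = -329.0303°; wrapped into (−180°, 180°]: 30.9697°.
Δφ = 13.8079 − 17.7816 = -3.9737°.
a = sin²(Δφ/2) + cos φ₁ · cos φ₂ · sin²(Δλ/2) = 0.067116.
c = 2·atan2(√a, √(1−a)) = 0.52411 rad → d = 6371·c ≈ 3339.11 km.

3339 km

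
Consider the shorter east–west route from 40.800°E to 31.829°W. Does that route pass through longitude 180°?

No

Signed shortest Δλ = ((-31.829 − 40.800 + 180) mod 360) − 180 = -72.629°.
Going west by 72.629° from +40.800° reaches -31.829° without touching 180°.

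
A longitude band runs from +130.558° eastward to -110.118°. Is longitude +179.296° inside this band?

Yes

Band width going east from +130.558° to -110.118°: ((-110.118 − 130.558) mod 360) = 119.324°.
Offset of +179.296° east of the west edge: ((179.296 − 130.558) mod 360) = 48.738°.
48.738° ≤ 119.324° ⇒ inside.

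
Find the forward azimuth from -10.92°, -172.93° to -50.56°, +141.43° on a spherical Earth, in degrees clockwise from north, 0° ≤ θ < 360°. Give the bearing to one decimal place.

Δλ = 141.43 − -172.93 = 314.36°; wrapped into (−180°, 180°]: -45.64°.
θ = atan2( sin Δλ · cos φ₂ , cos φ₁ · sin φ₂ − sin φ₁ · cos φ₂ · cos Δλ )
  = atan2(-0.45419, -0.67417) = -146.031° → normalised to [0°, 360°): 213.969°.

214.0°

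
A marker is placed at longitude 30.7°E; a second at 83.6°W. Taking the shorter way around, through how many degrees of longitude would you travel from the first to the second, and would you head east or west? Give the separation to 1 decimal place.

114.3° west

Raw difference: -83.6 − 30.7 = -114.3°.
Normalise into (−180°, 180°]: -114.3° stays -114.3°.
Negative ⇒ the second point lies to the west; separation 114.3°.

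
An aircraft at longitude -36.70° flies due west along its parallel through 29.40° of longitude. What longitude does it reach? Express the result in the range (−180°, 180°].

Start at -36.70°; shift −29.40° → -66.10°.
-66.10° already lies in (−180°, 180°].

-66.10°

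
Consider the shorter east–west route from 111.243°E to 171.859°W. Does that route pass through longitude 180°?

Yes

Naïve |-171.859 − 111.243| = 283.102° > 180°, so the shorter arc goes the other way round — across 180°.
Signed shortest Δλ = ((-171.859 − 111.243 + 180) mod 360) − 180 = 76.898°.
Going east by 76.898° from +111.243° passes through 180° before reaching -171.859°.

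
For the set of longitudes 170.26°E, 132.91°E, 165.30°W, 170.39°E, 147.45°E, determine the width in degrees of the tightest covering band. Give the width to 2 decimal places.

61.79°

Sort the longitudes: -165.30°, +132.91°, +147.45°, +170.26°, +170.39°.
Eastward gaps between consecutive values (wrapping around): 298.21°, 14.54°, 22.81°, 0.13°, 24.31°.
Largest gap = 298.21° ⇒ minimal covering band is its complement: 360° − 298.21° = 61.79°.
Band runs from +132.91° eastward to -165.30°, crossing the antimeridian.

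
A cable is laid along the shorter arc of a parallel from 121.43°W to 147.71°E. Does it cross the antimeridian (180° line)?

Naïve |147.71 − -121.43| = 269.14° > 180°, so the shorter arc goes the other way round — across 180°.
Signed shortest Δλ = ((147.71 − -121.43 + 180) mod 360) − 180 = -90.86°.
Going west by 90.86° from -121.43° passes through 180° before reaching +147.71°.

Yes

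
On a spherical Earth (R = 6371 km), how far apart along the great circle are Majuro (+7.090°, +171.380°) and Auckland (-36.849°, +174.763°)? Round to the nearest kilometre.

4898 km

Δλ = 174.763 − 171.380 = 3.383°.
Δφ = -36.849 − 7.090 = -43.939°.
a = sin²(Δφ/2) + cos φ₁ · cos φ₂ · sin²(Δλ/2) = 0.140652.
c = 2·atan2(√a, √(1−a)) = 0.76887 rad → d = 6371·c ≈ 4898.49 km.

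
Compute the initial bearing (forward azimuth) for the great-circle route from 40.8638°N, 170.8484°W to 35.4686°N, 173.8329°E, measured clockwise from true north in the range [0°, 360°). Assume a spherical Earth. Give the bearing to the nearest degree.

Δλ = 173.8329 − -170.8484 = 344.6813°; wrapped into (−180°, 180°]: -15.3187°.
θ = atan2( sin Δλ · cos φ₂ , cos φ₁ · sin φ₂ − sin φ₁ · cos φ₂ · cos Δλ )
  = atan2(-0.21516, -0.07509) = -109.239° → normalised to [0°, 360°): 250.761°.

251°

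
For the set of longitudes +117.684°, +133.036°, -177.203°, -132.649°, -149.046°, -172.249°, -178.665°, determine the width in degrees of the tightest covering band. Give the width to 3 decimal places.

Sort the longitudes: -178.665°, -177.203°, -172.249°, -149.046°, -132.649°, +117.684°, +133.036°.
Eastward gaps between consecutive values (wrapping around): 1.462°, 4.954°, 23.203°, 16.397°, 250.333°, 15.352°, 48.299°.
Largest gap = 250.333° ⇒ minimal covering band is its complement: 360° − 250.333° = 109.667°.
Band runs from +117.684° eastward to -132.649°, crossing the antimeridian.

109.667°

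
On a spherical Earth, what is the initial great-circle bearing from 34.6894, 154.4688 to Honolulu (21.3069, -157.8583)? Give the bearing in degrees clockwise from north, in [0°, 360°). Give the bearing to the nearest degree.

Δλ = -157.8583 − 154.4688 = -312.3271°; wrapped into (−180°, 180°]: 47.6729°.
θ = atan2( sin Δλ · cos φ₂ , cos φ₁ · sin φ₂ − sin φ₁ · cos φ₂ · cos Δλ )
  = atan2(0.68878, -0.05826) = 94.835° → normalised to [0°, 360°): 94.835°.

95°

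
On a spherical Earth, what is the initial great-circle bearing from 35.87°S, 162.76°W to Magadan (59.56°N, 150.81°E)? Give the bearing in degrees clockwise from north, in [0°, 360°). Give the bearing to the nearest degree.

Δλ = 150.81 − -162.76 = 313.57°; wrapped into (−180°, 180°]: -46.43°.
θ = atan2( sin Δλ · cos φ₂ , cos φ₁ · sin φ₂ − sin φ₁ · cos φ₂ · cos Δλ )
  = atan2(-0.36707, 0.90326) = -22.116° → normalised to [0°, 360°): 337.884°.

338°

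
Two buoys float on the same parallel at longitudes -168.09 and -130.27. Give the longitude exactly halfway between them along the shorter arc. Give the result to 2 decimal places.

-149.18°

Signed shortest Δλ from -168.09° to -130.27° is +37.82°.
Midpoint longitude = -168.09° + (+37.82°)/2 = -168.09° + 18.91° = -149.18°.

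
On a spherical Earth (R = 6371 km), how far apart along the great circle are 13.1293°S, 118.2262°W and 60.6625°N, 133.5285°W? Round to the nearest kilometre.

Δλ = -133.5285 − -118.2262 = -15.3023°.
Δφ = 60.6625 − -13.1293 = 73.7918°.
a = sin²(Δφ/2) + cos φ₁ · cos φ₂ · sin²(Δλ/2) = 0.368894.
c = 2·atan2(√a, √(1−a)) = 1.30548 rad → d = 6371·c ≈ 8317.23 km.

8317 km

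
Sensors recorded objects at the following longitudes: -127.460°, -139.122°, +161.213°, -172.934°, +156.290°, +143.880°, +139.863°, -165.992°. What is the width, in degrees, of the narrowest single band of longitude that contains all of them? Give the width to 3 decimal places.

92.677°

Sort the longitudes: -172.934°, -165.992°, -139.122°, -127.460°, +139.863°, +143.880°, +156.290°, +161.213°.
Eastward gaps between consecutive values (wrapping around): 6.942°, 26.870°, 11.662°, 267.323°, 4.017°, 12.410°, 4.923°, 25.853°.
Largest gap = 267.323° ⇒ minimal covering band is its complement: 360° − 267.323° = 92.677°.
Band runs from +139.863° eastward to -127.460°, crossing the antimeridian.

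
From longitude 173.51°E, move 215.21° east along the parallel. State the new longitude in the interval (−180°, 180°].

Start at +173.51°; shift +215.21° → +388.72°.
+388.72° lies outside (−180°, 180°]; subtract 360° → +28.72°.

28.72°E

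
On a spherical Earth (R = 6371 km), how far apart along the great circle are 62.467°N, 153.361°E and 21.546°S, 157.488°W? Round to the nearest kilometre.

Δλ = -157.488 − 153.361 = -310.849°; wrapped into (−180°, 180°]: 49.151°.
Δφ = -21.546 − 62.467 = -84.013°.
a = sin²(Δφ/2) + cos φ₁ · cos φ₂ · sin²(Δλ/2) = 0.522217.
c = 2·atan2(√a, √(1−a)) = 1.61524 rad → d = 6371·c ≈ 10290.72 km.

10291 km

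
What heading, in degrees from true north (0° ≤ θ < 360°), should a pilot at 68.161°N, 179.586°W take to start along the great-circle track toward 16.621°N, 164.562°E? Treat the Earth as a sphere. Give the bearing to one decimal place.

199.3°

Δλ = 164.562 − -179.586 = 344.148°; wrapped into (−180°, 180°]: -15.852°.
θ = atan2( sin Δλ · cos φ₂ , cos φ₁ · sin φ₂ − sin φ₁ · cos φ₂ · cos Δλ )
  = atan2(-0.26174, -0.74922) = -160.743° → normalised to [0°, 360°): 199.257°.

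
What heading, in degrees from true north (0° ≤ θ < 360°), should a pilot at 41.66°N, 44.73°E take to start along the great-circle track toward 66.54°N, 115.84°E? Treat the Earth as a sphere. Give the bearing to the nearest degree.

32°

Δλ = 115.84 − 44.73 = 71.11°.
θ = atan2( sin Δλ · cos φ₂ , cos φ₁ · sin φ₂ − sin φ₁ · cos φ₂ · cos Δλ )
  = atan2(0.37667, 0.59967) = 32.134° → normalised to [0°, 360°): 32.134°.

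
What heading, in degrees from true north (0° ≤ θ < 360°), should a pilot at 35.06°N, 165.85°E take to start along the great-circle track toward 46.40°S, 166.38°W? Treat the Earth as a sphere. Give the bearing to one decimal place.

Δλ = -166.38 − 165.85 = -332.23°; wrapped into (−180°, 180°]: 27.77°.
θ = atan2( sin Δλ · cos φ₂ , cos φ₁ · sin φ₂ − sin φ₁ · cos φ₂ · cos Δλ )
  = atan2(0.32131, -0.94329) = 161.190° → normalised to [0°, 360°): 161.190°.

161.2°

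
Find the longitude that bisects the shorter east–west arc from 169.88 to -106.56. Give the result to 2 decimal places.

-148.34°

Signed shortest Δλ from +169.88° to -106.56° is +83.56°.
Midpoint longitude = +169.88° + (+83.56°)/2 = +169.88° + 41.78° = +211.66°.
Normalise into (−180°, 180°]: -148.34°.
(The naïve average (+169.88 + -106.56)/2 = 31.66° is on the wrong side of the globe.)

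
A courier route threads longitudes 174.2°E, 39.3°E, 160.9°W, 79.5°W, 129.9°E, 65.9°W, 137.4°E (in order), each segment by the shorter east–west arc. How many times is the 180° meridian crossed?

Leg 1: +174.2° → +39.3°, shortest Δλ = -134.9° (west) — does not cross 180°.
Leg 2: +39.3° → -160.9°, shortest Δλ = 159.8° (east) — crosses 180°.
Leg 3: -160.9° → -79.5°, shortest Δλ = 81.4° (east) — does not cross 180°.
Leg 4: -79.5° → +129.9°, shortest Δλ = -150.6° (west) — crosses 180°.
Leg 5: +129.9° → -65.9°, shortest Δλ = 164.2° (east) — crosses 180°.
Leg 6: -65.9° → +137.4°, shortest Δλ = -156.7° (west) — crosses 180°.
Total crossings: 4.

4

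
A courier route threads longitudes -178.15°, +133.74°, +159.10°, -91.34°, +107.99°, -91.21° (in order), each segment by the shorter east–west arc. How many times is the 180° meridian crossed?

Leg 1: -178.15° → +133.74°, shortest Δλ = -48.11° (west) — crosses 180°.
Leg 2: +133.74° → +159.10°, shortest Δλ = 25.36° (east) — does not cross 180°.
Leg 3: +159.10° → -91.34°, shortest Δλ = 109.56° (east) — crosses 180°.
Leg 4: -91.34° → +107.99°, shortest Δλ = -160.67° (west) — crosses 180°.
Leg 5: +107.99° → -91.21°, shortest Δλ = 160.8° (east) — crosses 180°.
Total crossings: 4.

4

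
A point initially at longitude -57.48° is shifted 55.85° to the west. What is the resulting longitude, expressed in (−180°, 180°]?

Start at -57.48°; shift −55.85° → -113.33°.
-113.33° already lies in (−180°, 180°].

-113.33°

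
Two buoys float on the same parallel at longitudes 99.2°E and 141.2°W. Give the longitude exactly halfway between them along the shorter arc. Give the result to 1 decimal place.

Signed shortest Δλ from +99.2° to -141.2° is +119.6°.
Midpoint longitude = +99.2° + (+119.6°)/2 = +99.2° + 59.8° = +159.0°.
(The naïve average (+99.2 + -141.2)/2 = -21.0° is on the wrong side of the globe.)

159.0°E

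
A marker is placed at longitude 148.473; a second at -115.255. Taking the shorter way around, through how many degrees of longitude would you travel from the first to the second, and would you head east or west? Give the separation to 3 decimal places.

Raw difference: -115.255 − 148.473 = -263.728°.
Normalise into (−180°, 180°]: -263.728° + 360° = 96.272°.
Positive ⇒ the second point lies to the east; separation 96.272°.

96.272° east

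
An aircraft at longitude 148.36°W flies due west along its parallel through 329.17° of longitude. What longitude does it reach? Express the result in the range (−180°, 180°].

Start at -148.36°; shift −329.17° → -477.53°.
-477.53° lies outside (−180°, 180°]; add 360° → -117.53°.

117.53°W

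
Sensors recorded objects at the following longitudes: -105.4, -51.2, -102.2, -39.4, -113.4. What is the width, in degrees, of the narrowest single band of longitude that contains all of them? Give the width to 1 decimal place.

74.0°

Sort the longitudes: -113.4°, -105.4°, -102.2°, -51.2°, -39.4°.
Eastward gaps between consecutive values (wrapping around): 8.0°, 3.2°, 51.0°, 11.8°, 286.0°.
Largest gap = 286.0° ⇒ minimal covering band is its complement: 360° − 286.0° = 74.0°.
Band runs from -113.4° eastward to -39.4°.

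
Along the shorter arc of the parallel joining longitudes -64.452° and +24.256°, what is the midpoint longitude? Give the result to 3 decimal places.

Signed shortest Δλ from -64.452° to +24.256° is +88.708°.
Midpoint longitude = -64.452° + (+88.708°)/2 = -64.452° + 44.354° = -20.098°.

-20.098°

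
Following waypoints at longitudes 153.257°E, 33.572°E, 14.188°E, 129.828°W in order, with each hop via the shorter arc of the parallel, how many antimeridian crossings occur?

0

Leg 1: +153.257° → +33.572°, shortest Δλ = -119.685° (west) — does not cross 180°.
Leg 2: +33.572° → +14.188°, shortest Δλ = -19.384° (west) — does not cross 180°.
Leg 3: +14.188° → -129.828°, shortest Δλ = -144.016° (west) — does not cross 180°.
Total crossings: 0.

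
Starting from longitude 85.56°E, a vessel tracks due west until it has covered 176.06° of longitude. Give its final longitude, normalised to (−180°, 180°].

Start at +85.56°; shift −176.06° → -90.50°.
-90.50° already lies in (−180°, 180°].

90.50°W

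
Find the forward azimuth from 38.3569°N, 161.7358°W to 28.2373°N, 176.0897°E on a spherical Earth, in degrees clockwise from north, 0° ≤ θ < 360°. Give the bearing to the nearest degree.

248°

Δλ = 176.0897 − -161.7358 = 337.8255°; wrapped into (−180°, 180°]: -22.1745°.
θ = atan2( sin Δλ · cos φ₂ , cos φ₁ · sin φ₂ − sin φ₁ · cos φ₂ · cos Δλ )
  = atan2(-0.33251, -0.13527) = -112.137° → normalised to [0°, 360°): 247.863°.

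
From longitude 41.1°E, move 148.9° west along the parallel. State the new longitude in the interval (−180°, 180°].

Start at +41.1°; shift −148.9° → -107.8°.
-107.8° already lies in (−180°, 180°].

107.8°W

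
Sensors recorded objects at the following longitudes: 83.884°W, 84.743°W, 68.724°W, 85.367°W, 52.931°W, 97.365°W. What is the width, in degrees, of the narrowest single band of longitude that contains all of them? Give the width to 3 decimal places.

Sort the longitudes: -97.365°, -85.367°, -84.743°, -83.884°, -68.724°, -52.931°.
Eastward gaps between consecutive values (wrapping around): 11.998°, 0.624°, 0.859°, 15.160°, 15.793°, 315.566°.
Largest gap = 315.566° ⇒ minimal covering band is its complement: 360° − 315.566° = 44.434°.
Band runs from -97.365° eastward to -52.931°.

44.434°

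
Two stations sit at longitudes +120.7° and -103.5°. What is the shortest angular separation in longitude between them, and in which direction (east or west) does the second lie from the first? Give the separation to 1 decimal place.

135.8° east

Raw difference: -103.5 − 120.7 = -224.2°.
Normalise into (−180°, 180°]: -224.2° + 360° = 135.8°.
Positive ⇒ the second point lies to the east; separation 135.8°.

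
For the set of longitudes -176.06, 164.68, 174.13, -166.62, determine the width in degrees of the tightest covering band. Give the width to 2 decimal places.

Sort the longitudes: -176.06°, -166.62°, +164.68°, +174.13°.
Eastward gaps between consecutive values (wrapping around): 9.44°, 331.30°, 9.45°, 9.81°.
Largest gap = 331.30° ⇒ minimal covering band is its complement: 360° − 331.30° = 28.70°.
Band runs from +164.68° eastward to -166.62°, crossing the antimeridian.

28.70°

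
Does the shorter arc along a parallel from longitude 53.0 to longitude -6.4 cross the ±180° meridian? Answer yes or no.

No

Signed shortest Δλ = ((-6.4 − 53.0 + 180) mod 360) − 180 = -59.4°.
Going west by 59.4° from +53.0° reaches -6.4° without touching 180°.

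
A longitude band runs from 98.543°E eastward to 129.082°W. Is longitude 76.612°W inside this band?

Band width going east from +98.543° to -129.082°: ((-129.082 − 98.543) mod 360) = 132.375°.
Offset of -76.612° east of the west edge: ((-76.612 − 98.543) mod 360) = 184.845°.
184.845° > 132.375° ⇒ outside.

No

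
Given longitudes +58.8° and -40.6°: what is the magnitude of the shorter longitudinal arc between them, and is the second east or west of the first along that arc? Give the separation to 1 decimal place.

Raw difference: -40.6 − 58.8 = -99.4°.
Normalise into (−180°, 180°]: -99.4° stays -99.4°.
Negative ⇒ the second point lies to the west; separation 99.4°.

99.4° west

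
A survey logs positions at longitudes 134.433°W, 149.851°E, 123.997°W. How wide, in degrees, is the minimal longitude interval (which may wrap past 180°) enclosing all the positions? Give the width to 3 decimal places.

86.152°

Sort the longitudes: -134.433°, -123.997°, +149.851°.
Eastward gaps between consecutive values (wrapping around): 10.436°, 273.848°, 75.716°.
Largest gap = 273.848° ⇒ minimal covering band is its complement: 360° − 273.848° = 86.152°.
Band runs from +149.851° eastward to -123.997°, crossing the antimeridian.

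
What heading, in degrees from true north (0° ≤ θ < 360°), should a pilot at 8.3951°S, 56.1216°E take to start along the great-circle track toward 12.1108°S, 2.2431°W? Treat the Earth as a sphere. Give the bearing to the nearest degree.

261°

Δλ = -2.2431 − 56.1216 = -58.3647°.
θ = atan2( sin Δλ · cos φ₂ , cos φ₁ · sin φ₂ − sin φ₁ · cos φ₂ · cos Δλ )
  = atan2(-0.83245, -0.13268) = -99.056° → normalised to [0°, 360°): 260.944°.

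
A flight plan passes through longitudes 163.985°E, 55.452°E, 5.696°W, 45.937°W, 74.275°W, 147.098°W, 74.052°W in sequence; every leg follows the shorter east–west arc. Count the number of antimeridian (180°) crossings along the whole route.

Leg 1: +163.985° → +55.452°, shortest Δλ = -108.533° (west) — does not cross 180°.
Leg 2: +55.452° → -5.696°, shortest Δλ = -61.148° (west) — does not cross 180°.
Leg 3: -5.696° → -45.937°, shortest Δλ = -40.241° (west) — does not cross 180°.
Leg 4: -45.937° → -74.275°, shortest Δλ = -28.338° (west) — does not cross 180°.
Leg 5: -74.275° → -147.098°, shortest Δλ = -72.823° (west) — does not cross 180°.
Leg 6: -147.098° → -74.052°, shortest Δλ = 73.046° (east) — does not cross 180°.
Total crossings: 0.

0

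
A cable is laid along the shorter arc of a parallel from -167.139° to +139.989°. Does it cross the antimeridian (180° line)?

Yes

Naïve |139.989 − -167.139| = 307.128° > 180°, so the shorter arc goes the other way round — across 180°.
Signed shortest Δλ = ((139.989 − -167.139 + 180) mod 360) − 180 = -52.872°.
Going west by 52.872° from -167.139° passes through 180° before reaching +139.989°.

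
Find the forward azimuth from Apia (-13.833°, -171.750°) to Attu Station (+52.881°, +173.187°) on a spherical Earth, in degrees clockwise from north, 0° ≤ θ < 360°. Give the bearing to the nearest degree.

350°

Δλ = 173.187 − -171.750 = 344.937°; wrapped into (−180°, 180°]: -15.063°.
θ = atan2( sin Δλ · cos φ₂ , cos φ₁ · sin φ₂ − sin φ₁ · cos φ₂ · cos Δλ )
  = atan2(-0.15683, 0.91359) = -9.741° → normalised to [0°, 360°): 350.259°.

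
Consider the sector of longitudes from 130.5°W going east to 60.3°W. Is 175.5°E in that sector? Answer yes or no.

Band width going east from -130.5° to -60.3°: ((-60.3 − -130.5) mod 360) = 70.2°.
Offset of +175.5° east of the west edge: ((175.5 − -130.5) mod 360) = 306.0°.
306.0° > 70.2° ⇒ outside.

No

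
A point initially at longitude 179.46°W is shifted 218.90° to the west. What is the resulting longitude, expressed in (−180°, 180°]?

Start at -179.46°; shift −218.90° → -398.36°.
-398.36° lies outside (−180°, 180°]; add 360° → -38.36°.

38.36°W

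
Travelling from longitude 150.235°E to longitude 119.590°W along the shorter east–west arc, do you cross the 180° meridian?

Yes

Naïve |-119.590 − 150.235| = 269.825° > 180°, so the shorter arc goes the other way round — across 180°.
Signed shortest Δλ = ((-119.590 − 150.235 + 180) mod 360) − 180 = 90.175°.
Going east by 90.175° from +150.235° passes through 180° before reaching -119.590°.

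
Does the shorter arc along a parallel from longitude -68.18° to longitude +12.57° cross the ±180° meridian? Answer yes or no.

Signed shortest Δλ = ((12.57 − -68.18 + 180) mod 360) − 180 = 80.75°.
Going east by 80.75° from -68.18° reaches +12.57° without touching 180°.

No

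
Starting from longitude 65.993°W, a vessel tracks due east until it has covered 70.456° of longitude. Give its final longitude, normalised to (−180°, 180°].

4.463°E

Start at -65.993°; shift +70.456° → +4.463°.
+4.463° already lies in (−180°, 180°].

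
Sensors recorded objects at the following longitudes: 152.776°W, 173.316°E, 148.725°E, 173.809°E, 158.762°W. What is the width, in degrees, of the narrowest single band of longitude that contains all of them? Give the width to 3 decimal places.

Sort the longitudes: -158.762°, -152.776°, +148.725°, +173.316°, +173.809°.
Eastward gaps between consecutive values (wrapping around): 5.986°, 301.501°, 24.591°, 0.493°, 27.429°.
Largest gap = 301.501° ⇒ minimal covering band is its complement: 360° − 301.501° = 58.499°.
Band runs from +148.725° eastward to -152.776°, crossing the antimeridian.

58.499°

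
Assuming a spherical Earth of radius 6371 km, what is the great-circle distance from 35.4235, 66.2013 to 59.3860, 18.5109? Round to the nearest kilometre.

4326 km

Δλ = 18.5109 − 66.2013 = -47.6904°.
Δφ = 59.3860 − 35.4235 = 23.9625°.
a = sin²(Δφ/2) + cos φ₁ · cos φ₂ · sin²(Δλ/2) = 0.110916.
c = 2·atan2(√a, √(1−a)) = 0.67905 rad → d = 6371·c ≈ 4326.24 km.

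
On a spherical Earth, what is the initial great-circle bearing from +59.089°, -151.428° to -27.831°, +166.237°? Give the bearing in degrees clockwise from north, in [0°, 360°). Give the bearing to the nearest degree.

Δλ = 166.237 − -151.428 = 317.665°; wrapped into (−180°, 180°]: -42.335°.
θ = atan2( sin Δλ · cos φ₂ , cos φ₁ · sin φ₂ − sin φ₁ · cos φ₂ · cos Δλ )
  = atan2(-0.59556, -0.80070) = -143.358° → normalised to [0°, 360°): 216.642°.

217°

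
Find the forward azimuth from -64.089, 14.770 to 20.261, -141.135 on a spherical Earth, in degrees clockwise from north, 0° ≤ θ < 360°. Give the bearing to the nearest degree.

Δλ = -141.135 − 14.770 = -155.905°.
θ = atan2( sin Δλ · cos φ₂ , cos φ₁ · sin φ₂ − sin φ₁ · cos φ₂ · cos Δλ )
  = atan2(-0.38299, -0.61897) = -148.253° → normalised to [0°, 360°): 211.747°.

212°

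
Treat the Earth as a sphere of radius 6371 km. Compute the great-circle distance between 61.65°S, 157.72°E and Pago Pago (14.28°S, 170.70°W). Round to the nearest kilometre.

Δλ = -170.70 − 157.72 = -328.42°; wrapped into (−180°, 180°]: 31.58°.
Δφ = -14.28 − -61.65 = 47.37°.
a = sin²(Δφ/2) + cos φ₁ · cos φ₂ · sin²(Δλ/2) = 0.195444.
c = 2·atan2(√a, √(1−a)) = 0.91586 rad → d = 6371·c ≈ 5834.91 km.

5835 km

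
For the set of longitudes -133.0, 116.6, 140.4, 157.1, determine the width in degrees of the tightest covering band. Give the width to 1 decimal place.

Sort the longitudes: -133.0°, +116.6°, +140.4°, +157.1°.
Eastward gaps between consecutive values (wrapping around): 249.6°, 23.8°, 16.7°, 69.9°.
Largest gap = 249.6° ⇒ minimal covering band is its complement: 360° − 249.6° = 110.4°.
Band runs from +116.6° eastward to -133.0°, crossing the antimeridian.

110.4°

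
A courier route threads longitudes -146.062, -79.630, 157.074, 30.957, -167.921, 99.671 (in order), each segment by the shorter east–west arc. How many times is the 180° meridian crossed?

3

Leg 1: -146.062° → -79.630°, shortest Δλ = 66.432° (east) — does not cross 180°.
Leg 2: -79.630° → +157.074°, shortest Δλ = -123.296° (west) — crosses 180°.
Leg 3: +157.074° → +30.957°, shortest Δλ = -126.117° (west) — does not cross 180°.
Leg 4: +30.957° → -167.921°, shortest Δλ = 161.122° (east) — crosses 180°.
Leg 5: -167.921° → +99.671°, shortest Δλ = -92.408° (west) — crosses 180°.
Total crossings: 3.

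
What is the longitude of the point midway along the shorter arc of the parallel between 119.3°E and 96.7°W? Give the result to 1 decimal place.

Signed shortest Δλ from +119.3° to -96.7° is +144.0°.
Midpoint longitude = +119.3° + (+144.0°)/2 = +119.3° + 72.0° = +191.3°.
Normalise into (−180°, 180°]: -168.7°.
(The naïve average (+119.3 + -96.7)/2 = 11.3° is on the wrong side of the globe.)

168.7°W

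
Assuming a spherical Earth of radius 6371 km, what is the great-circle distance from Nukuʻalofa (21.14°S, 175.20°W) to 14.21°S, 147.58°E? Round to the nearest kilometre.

Δλ = 147.58 − -175.20 = 322.78°; wrapped into (−180°, 180°]: -37.22°.
Δφ = -14.21 − -21.14 = 6.93°.
a = sin²(Δφ/2) + cos φ₁ · cos φ₂ · sin²(Δλ/2) = 0.095733.
c = 2·atan2(√a, √(1−a)) = 0.62914 rad → d = 6371·c ≈ 4008.26 km.

4008 km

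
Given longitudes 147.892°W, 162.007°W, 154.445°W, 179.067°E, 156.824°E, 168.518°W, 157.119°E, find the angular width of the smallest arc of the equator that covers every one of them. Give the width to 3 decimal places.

Sort the longitudes: -168.518°, -162.007°, -154.445°, -147.892°, +156.824°, +157.119°, +179.067°.
Eastward gaps between consecutive values (wrapping around): 6.511°, 7.562°, 6.553°, 304.716°, 0.295°, 21.948°, 12.415°.
Largest gap = 304.716° ⇒ minimal covering band is its complement: 360° − 304.716° = 55.284°.
Band runs from +156.824° eastward to -147.892°, crossing the antimeridian.

55.284°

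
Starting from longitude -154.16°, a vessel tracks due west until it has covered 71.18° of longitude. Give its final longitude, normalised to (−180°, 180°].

+134.66°

Start at -154.16°; shift −71.18° → -225.34°.
-225.34° lies outside (−180°, 180°]; add 360° → +134.66°.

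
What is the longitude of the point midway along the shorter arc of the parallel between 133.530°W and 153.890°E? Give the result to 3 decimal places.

169.820°W

Signed shortest Δλ from -133.530° to +153.890° is -72.580°.
Midpoint longitude = -133.530° + (-72.580°)/2 = -133.530° − 36.290° = -169.820°.
(The naïve average (-133.530 + +153.890)/2 = 10.18° is on the wrong side of the globe.)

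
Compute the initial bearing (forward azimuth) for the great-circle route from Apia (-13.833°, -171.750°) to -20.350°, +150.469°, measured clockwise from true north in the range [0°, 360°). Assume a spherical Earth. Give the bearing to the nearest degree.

254°

Δλ = 150.469 − -171.750 = 322.219°; wrapped into (−180°, 180°]: -37.781°.
θ = atan2( sin Δλ · cos φ₂ , cos φ₁ · sin φ₂ − sin φ₁ · cos φ₂ · cos Δλ )
  = atan2(-0.57441, -0.16049) = -105.611° → normalised to [0°, 360°): 254.389°.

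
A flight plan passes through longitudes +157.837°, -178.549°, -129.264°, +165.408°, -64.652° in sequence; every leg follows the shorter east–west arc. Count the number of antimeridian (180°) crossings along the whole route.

3

Leg 1: +157.837° → -178.549°, shortest Δλ = 23.614° (east) — crosses 180°.
Leg 2: -178.549° → -129.264°, shortest Δλ = 49.285° (east) — does not cross 180°.
Leg 3: -129.264° → +165.408°, shortest Δλ = -65.328° (west) — crosses 180°.
Leg 4: +165.408° → -64.652°, shortest Δλ = 129.94° (east) — crosses 180°.
Total crossings: 3.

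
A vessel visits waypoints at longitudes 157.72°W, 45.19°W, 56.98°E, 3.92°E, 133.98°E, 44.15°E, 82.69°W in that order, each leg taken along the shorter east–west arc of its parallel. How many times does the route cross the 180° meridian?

Leg 1: -157.72° → -45.19°, shortest Δλ = 112.53° (east) — does not cross 180°.
Leg 2: -45.19° → +56.98°, shortest Δλ = 102.17° (east) — does not cross 180°.
Leg 3: +56.98° → +3.92°, shortest Δλ = -53.06° (west) — does not cross 180°.
Leg 4: +3.92° → +133.98°, shortest Δλ = 130.06° (east) — does not cross 180°.
Leg 5: +133.98° → +44.15°, shortest Δλ = -89.83° (west) — does not cross 180°.
Leg 6: +44.15° → -82.69°, shortest Δλ = -126.84° (west) — does not cross 180°.
Total crossings: 0.

0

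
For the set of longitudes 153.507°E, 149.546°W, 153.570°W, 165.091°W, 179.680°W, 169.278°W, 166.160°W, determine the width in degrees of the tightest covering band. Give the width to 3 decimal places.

Sort the longitudes: -179.680°, -169.278°, -166.160°, -165.091°, -153.570°, -149.546°, +153.507°.
Eastward gaps between consecutive values (wrapping around): 10.402°, 3.118°, 1.069°, 11.521°, 4.024°, 303.053°, 26.813°.
Largest gap = 303.053° ⇒ minimal covering band is its complement: 360° − 303.053° = 56.947°.
Band runs from +153.507° eastward to -149.546°, crossing the antimeridian.

56.947°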